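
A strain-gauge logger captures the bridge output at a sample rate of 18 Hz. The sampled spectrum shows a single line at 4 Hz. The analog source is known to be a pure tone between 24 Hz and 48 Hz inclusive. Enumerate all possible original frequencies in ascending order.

32 Hz, 40 Hz

Frequencies that alias to 4 Hz are k·fs ± 4 Hz for integer k ≥ 0.
k=0: 4 Hz.
k=1: 14 Hz, 22 Hz.
k=2: 32 Hz, 40 Hz.
k=3: 50 Hz, 58 Hz.
Within [24 Hz, 48 Hz]: 32 Hz, 40 Hz.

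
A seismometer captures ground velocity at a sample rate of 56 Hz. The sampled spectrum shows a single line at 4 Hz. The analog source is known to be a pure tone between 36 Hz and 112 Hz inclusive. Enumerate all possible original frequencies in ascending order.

52 Hz, 60 Hz, 108 Hz

Frequencies that alias to 4 Hz are k·fs ± 4 Hz for integer k ≥ 0.
k=0: 4 Hz.
k=1: 52 Hz, 60 Hz.
k=2: 108 Hz, 116 Hz.
k=3: 164 Hz, 172 Hz.
Within [36 Hz, 112 Hz]: 52 Hz, 60 Hz, 108 Hz.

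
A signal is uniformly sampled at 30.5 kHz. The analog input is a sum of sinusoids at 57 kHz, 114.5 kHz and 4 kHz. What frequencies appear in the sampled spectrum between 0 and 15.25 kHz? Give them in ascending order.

4 kHz, 7.5 kHz

fs/2 = 15.25 kHz.
57 kHz mod fs = 26.5 kHz.
26.5 kHz > fs/2 = 15.25 kHz, folds to fs − 26.5 kHz = 4 kHz.
114.5 kHz mod fs = 23 kHz.
23 kHz > fs/2 = 15.25 kHz, folds to fs − 23 kHz = 7.5 kHz.
4 kHz ≤ fs/2 = 15.25 kHz, passes unchanged.
Distinct values: {4 kHz, 7.5 kHz}.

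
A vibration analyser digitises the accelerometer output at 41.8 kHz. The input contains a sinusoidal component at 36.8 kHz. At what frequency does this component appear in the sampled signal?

36.8 kHz > fs/2 = 20.9 kHz, folds to fs − 36.8 kHz = 5 kHz.

5 kHz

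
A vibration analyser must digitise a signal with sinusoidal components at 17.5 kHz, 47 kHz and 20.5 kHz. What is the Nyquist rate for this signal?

Highest-frequency component: 47 kHz.
Nyquist rate = 2 × 47 kHz = 94 kHz.

94 kHz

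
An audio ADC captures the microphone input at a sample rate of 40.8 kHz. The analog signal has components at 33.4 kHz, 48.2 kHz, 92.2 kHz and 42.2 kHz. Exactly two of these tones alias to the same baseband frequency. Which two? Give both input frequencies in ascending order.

33.4 kHz, 48.2 kHz

fs/2 = 20.4 kHz.
33.4 kHz > fs/2 = 20.4 kHz, folds to fs − 33.4 kHz = 7.4 kHz.
48.2 kHz mod fs = 7.4 kHz.
7.4 kHz ≤ fs/2 = 20.4 kHz, appears at 7.4 kHz.
92.2 kHz mod fs = 10.6 kHz.
10.6 kHz ≤ fs/2 = 20.4 kHz, appears at 10.6 kHz.
42.2 kHz mod fs = 1.4 kHz.
1.4 kHz ≤ fs/2 = 20.4 kHz, appears at 1.4 kHz.
33.4 kHz and 48.2 kHz both map to 7.4 kHz.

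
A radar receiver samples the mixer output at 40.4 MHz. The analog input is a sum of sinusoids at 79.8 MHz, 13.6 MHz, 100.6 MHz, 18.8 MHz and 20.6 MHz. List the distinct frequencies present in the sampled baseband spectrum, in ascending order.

1 MHz, 13.6 MHz, 18.8 MHz, 19.8 MHz

fs/2 = 20.2 MHz.
79.8 MHz mod fs = 39.4 MHz.
39.4 MHz > fs/2 = 20.2 MHz, folds to fs − 39.4 MHz = 1 MHz.
13.6 MHz ≤ fs/2 = 20.2 MHz, passes unchanged.
100.6 MHz mod fs = 19.8 MHz.
19.8 MHz ≤ fs/2 = 20.2 MHz, appears at 19.8 MHz.
18.8 MHz ≤ fs/2 = 20.2 MHz, passes unchanged.
20.6 MHz > fs/2 = 20.2 MHz, folds to fs − 20.6 MHz = 19.8 MHz.
Distinct values: {1 MHz, 13.6 MHz, 18.8 MHz, 19.8 MHz}.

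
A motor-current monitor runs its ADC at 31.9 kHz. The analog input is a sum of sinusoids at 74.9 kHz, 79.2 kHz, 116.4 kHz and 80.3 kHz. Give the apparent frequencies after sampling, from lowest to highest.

11.1 kHz, 11.2 kHz, 15.4 kHz

fs/2 = 15.95 kHz.
74.9 kHz mod fs = 11.1 kHz.
11.1 kHz ≤ fs/2 = 15.95 kHz, appears at 11.1 kHz.
79.2 kHz mod fs = 15.4 kHz.
15.4 kHz ≤ fs/2 = 15.95 kHz, appears at 15.4 kHz.
116.4 kHz mod fs = 20.7 kHz.
20.7 kHz > fs/2 = 15.95 kHz, folds to fs − 20.7 kHz = 11.2 kHz.
80.3 kHz mod fs = 16.5 kHz.
16.5 kHz > fs/2 = 15.95 kHz, folds to fs − 16.5 kHz = 15.4 kHz.
Distinct values: {11.1 kHz, 11.2 kHz, 15.4 kHz}.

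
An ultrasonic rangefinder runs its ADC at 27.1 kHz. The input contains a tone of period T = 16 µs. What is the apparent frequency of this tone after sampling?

8.3 kHz

T = 16 µs → f = 1/T = 62.5 kHz.
62.5 kHz mod fs = 8.3 kHz.
8.3 kHz ≤ fs/2 = 13.55 kHz, appears at 8.3 kHz.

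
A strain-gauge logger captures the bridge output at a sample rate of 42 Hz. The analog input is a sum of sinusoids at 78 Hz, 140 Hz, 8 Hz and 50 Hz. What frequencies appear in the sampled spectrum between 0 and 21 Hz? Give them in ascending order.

6 Hz, 8 Hz, 14 Hz

fs/2 = 21 Hz.
78 Hz mod fs = 36 Hz.
36 Hz > fs/2 = 21 Hz, folds to fs − 36 Hz = 6 Hz.
140 Hz mod fs = 14 Hz.
14 Hz ≤ fs/2 = 21 Hz, appears at 14 Hz.
8 Hz ≤ fs/2 = 21 Hz, passes unchanged.
50 Hz mod fs = 8 Hz.
8 Hz ≤ fs/2 = 21 Hz, appears at 8 Hz.
Distinct values: {6 Hz, 8 Hz, 14 Hz}.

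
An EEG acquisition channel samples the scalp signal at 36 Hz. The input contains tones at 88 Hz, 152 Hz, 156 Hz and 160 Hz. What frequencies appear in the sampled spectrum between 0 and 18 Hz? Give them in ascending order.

8 Hz, 12 Hz, 16 Hz

fs/2 = 18 Hz.
88 Hz mod fs = 16 Hz.
16 Hz ≤ fs/2 = 18 Hz, appears at 16 Hz.
152 Hz mod fs = 8 Hz.
8 Hz ≤ fs/2 = 18 Hz, appears at 8 Hz.
156 Hz mod fs = 12 Hz.
12 Hz ≤ fs/2 = 18 Hz, appears at 12 Hz.
160 Hz mod fs = 16 Hz.
16 Hz ≤ fs/2 = 18 Hz, appears at 16 Hz.
Distinct values: {8 Hz, 12 Hz, 16 Hz}.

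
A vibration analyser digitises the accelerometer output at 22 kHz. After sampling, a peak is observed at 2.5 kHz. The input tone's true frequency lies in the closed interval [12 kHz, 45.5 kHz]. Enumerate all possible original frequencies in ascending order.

19.5 kHz, 24.5 kHz, 41.5 kHz

Frequencies that alias to 2.5 kHz are k·fs ± 2.5 kHz for integer k ≥ 0.
k=0: 2.5 kHz.
k=1: 19.5 kHz, 24.5 kHz.
k=2: 41.5 kHz, 46.5 kHz.
k=3: 63.5 kHz, 68.5 kHz.
Within [12 kHz, 45.5 kHz]: 19.5 kHz, 24.5 kHz, 41.5 kHz.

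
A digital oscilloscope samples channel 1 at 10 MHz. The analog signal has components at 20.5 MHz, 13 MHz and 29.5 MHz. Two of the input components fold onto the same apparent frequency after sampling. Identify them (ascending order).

fs/2 = 5 MHz.
20.5 MHz mod fs = 0.5 MHz.
0.5 MHz ≤ fs/2 = 5 MHz, appears at 0.5 MHz.
13 MHz mod fs = 3 MHz.
3 MHz ≤ fs/2 = 5 MHz, appears at 3 MHz.
29.5 MHz mod fs = 9.5 MHz.
9.5 MHz > fs/2 = 5 MHz, folds to fs − 9.5 MHz = 0.5 MHz.
20.5 MHz and 29.5 MHz both map to 0.5 MHz.

20.5 MHz, 29.5 MHz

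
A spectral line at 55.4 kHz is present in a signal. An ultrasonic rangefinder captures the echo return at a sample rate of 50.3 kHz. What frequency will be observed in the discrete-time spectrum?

55.4 kHz mod fs = 5.1 kHz.
5.1 kHz ≤ fs/2 = 25.15 kHz, appears at 5.1 kHz.

5.1 kHz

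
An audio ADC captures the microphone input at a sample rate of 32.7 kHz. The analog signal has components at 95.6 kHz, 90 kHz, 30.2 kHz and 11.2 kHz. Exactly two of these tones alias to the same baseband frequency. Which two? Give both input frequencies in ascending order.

fs/2 = 16.35 kHz.
95.6 kHz mod fs = 30.2 kHz.
30.2 kHz > fs/2 = 16.35 kHz, folds to fs − 30.2 kHz = 2.5 kHz.
90 kHz mod fs = 24.6 kHz.
24.6 kHz > fs/2 = 16.35 kHz, folds to fs − 24.6 kHz = 8.1 kHz.
30.2 kHz > fs/2 = 16.35 kHz, folds to fs − 30.2 kHz = 2.5 kHz.
11.2 kHz ≤ fs/2 = 16.35 kHz, passes unchanged.
30.2 kHz and 95.6 kHz both map to 2.5 kHz.

30.2 kHz, 95.6 kHz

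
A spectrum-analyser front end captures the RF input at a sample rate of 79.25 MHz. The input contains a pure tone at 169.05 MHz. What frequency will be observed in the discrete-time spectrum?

169.05 MHz mod fs = 10.55 MHz.
10.55 MHz ≤ fs/2 = 39.625 MHz, appears at 10.55 MHz.

10.55 MHz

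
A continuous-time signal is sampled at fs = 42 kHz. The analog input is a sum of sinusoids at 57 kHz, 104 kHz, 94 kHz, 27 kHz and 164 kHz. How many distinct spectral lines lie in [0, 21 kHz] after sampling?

fs/2 = 21 kHz.
57 kHz mod fs = 15 kHz.
15 kHz ≤ fs/2 = 21 kHz, appears at 15 kHz.
104 kHz mod fs = 20 kHz.
20 kHz ≤ fs/2 = 21 kHz, appears at 20 kHz.
94 kHz mod fs = 10 kHz.
10 kHz ≤ fs/2 = 21 kHz, appears at 10 kHz.
27 kHz > fs/2 = 21 kHz, folds to fs − 27 kHz = 15 kHz.
164 kHz mod fs = 38 kHz.
38 kHz > fs/2 = 21 kHz, folds to fs − 38 kHz = 4 kHz.
Distinct values: {4 kHz, 10 kHz, 15 kHz, 20 kHz} → 4.

4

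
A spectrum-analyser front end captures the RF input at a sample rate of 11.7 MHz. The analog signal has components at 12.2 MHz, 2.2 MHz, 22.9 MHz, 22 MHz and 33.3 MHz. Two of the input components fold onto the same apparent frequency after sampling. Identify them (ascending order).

12.2 MHz, 22.9 MHz

fs/2 = 5.85 MHz.
12.2 MHz mod fs = 0.5 MHz.
0.5 MHz ≤ fs/2 = 5.85 MHz, appears at 0.5 MHz.
2.2 MHz ≤ fs/2 = 5.85 MHz, passes unchanged.
22.9 MHz mod fs = 11.2 MHz.
11.2 MHz > fs/2 = 5.85 MHz, folds to fs − 11.2 MHz = 0.5 MHz.
22 MHz mod fs = 10.3 MHz.
10.3 MHz > fs/2 = 5.85 MHz, folds to fs − 10.3 MHz = 1.4 MHz.
33.3 MHz mod fs = 9.9 MHz.
9.9 MHz > fs/2 = 5.85 MHz, folds to fs − 9.9 MHz = 1.8 MHz.
12.2 MHz and 22.9 MHz both map to 0.5 MHz.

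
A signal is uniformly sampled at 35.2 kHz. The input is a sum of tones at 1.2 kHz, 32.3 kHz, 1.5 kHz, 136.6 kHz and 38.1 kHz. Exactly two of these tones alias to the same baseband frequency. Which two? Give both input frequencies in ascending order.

fs/2 = 17.6 kHz.
1.2 kHz ≤ fs/2 = 17.6 kHz, passes unchanged.
32.3 kHz > fs/2 = 17.6 kHz, folds to fs − 32.3 kHz = 2.9 kHz.
1.5 kHz ≤ fs/2 = 17.6 kHz, passes unchanged.
136.6 kHz mod fs = 31 kHz.
31 kHz > fs/2 = 17.6 kHz, folds to fs − 31 kHz = 4.2 kHz.
38.1 kHz mod fs = 2.9 kHz.
2.9 kHz ≤ fs/2 = 17.6 kHz, appears at 2.9 kHz.
32.3 kHz and 38.1 kHz both map to 2.9 kHz.

32.3 kHz, 38.1 kHz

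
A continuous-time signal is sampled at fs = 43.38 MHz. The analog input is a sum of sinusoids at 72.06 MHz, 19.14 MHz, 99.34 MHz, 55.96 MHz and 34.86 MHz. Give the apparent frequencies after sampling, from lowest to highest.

8.52 MHz, 12.58 MHz, 14.7 MHz, 19.14 MHz

fs/2 = 21.69 MHz.
72.06 MHz mod fs = 28.68 MHz.
28.68 MHz > fs/2 = 21.69 MHz, folds to fs − 28.68 MHz = 14.7 MHz.
19.14 MHz ≤ fs/2 = 21.69 MHz, passes unchanged.
99.34 MHz mod fs = 12.58 MHz.
12.58 MHz ≤ fs/2 = 21.69 MHz, appears at 12.58 MHz.
55.96 MHz mod fs = 12.58 MHz.
12.58 MHz ≤ fs/2 = 21.69 MHz, appears at 12.58 MHz.
34.86 MHz > fs/2 = 21.69 MHz, folds to fs − 34.86 MHz = 8.52 MHz.
Distinct values: {8.52 MHz, 12.58 MHz, 14.7 MHz, 19.14 MHz}.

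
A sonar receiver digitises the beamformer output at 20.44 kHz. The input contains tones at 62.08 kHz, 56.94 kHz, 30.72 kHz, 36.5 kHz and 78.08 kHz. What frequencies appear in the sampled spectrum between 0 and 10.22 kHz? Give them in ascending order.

fs/2 = 10.22 kHz.
62.08 kHz mod fs = 0.76 kHz.
0.76 kHz ≤ fs/2 = 10.22 kHz, appears at 0.76 kHz.
56.94 kHz mod fs = 16.06 kHz.
16.06 kHz > fs/2 = 10.22 kHz, folds to fs − 16.06 kHz = 4.38 kHz.
30.72 kHz mod fs = 10.28 kHz.
10.28 kHz > fs/2 = 10.22 kHz, folds to fs − 10.28 kHz = 10.16 kHz.
36.5 kHz mod fs = 16.06 kHz.
16.06 kHz > fs/2 = 10.22 kHz, folds to fs − 16.06 kHz = 4.38 kHz.
78.08 kHz mod fs = 16.76 kHz.
16.76 kHz > fs/2 = 10.22 kHz, folds to fs − 16.76 kHz = 3.68 kHz.
Distinct values: {0.76 kHz, 3.68 kHz, 4.38 kHz, 10.16 kHz}.

0.76 kHz, 3.68 kHz, 4.38 kHz, 10.16 kHz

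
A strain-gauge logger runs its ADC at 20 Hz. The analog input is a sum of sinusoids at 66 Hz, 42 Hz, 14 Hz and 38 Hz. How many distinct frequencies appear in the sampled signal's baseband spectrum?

fs/2 = 10 Hz.
66 Hz mod fs = 6 Hz.
6 Hz ≤ fs/2 = 10 Hz, appears at 6 Hz.
42 Hz mod fs = 2 Hz.
2 Hz ≤ fs/2 = 10 Hz, appears at 2 Hz.
14 Hz > fs/2 = 10 Hz, folds to fs − 14 Hz = 6 Hz.
38 Hz mod fs = 18 Hz.
18 Hz > fs/2 = 10 Hz, folds to fs − 18 Hz = 2 Hz.
Distinct values: {2 Hz, 6 Hz} → 2.

2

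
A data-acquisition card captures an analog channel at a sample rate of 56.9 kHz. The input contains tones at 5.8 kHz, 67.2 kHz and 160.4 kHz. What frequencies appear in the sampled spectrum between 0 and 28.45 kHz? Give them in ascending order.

fs/2 = 28.45 kHz.
5.8 kHz ≤ fs/2 = 28.45 kHz, passes unchanged.
67.2 kHz mod fs = 10.3 kHz.
10.3 kHz ≤ fs/2 = 28.45 kHz, appears at 10.3 kHz.
160.4 kHz mod fs = 46.6 kHz.
46.6 kHz > fs/2 = 28.45 kHz, folds to fs − 46.6 kHz = 10.3 kHz.
Distinct values: {5.8 kHz, 10.3 kHz}.

5.8 kHz, 10.3 kHz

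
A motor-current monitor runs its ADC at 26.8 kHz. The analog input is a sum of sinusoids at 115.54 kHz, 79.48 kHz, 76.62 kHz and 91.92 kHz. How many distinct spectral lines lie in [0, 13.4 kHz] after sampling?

fs/2 = 13.4 kHz.
115.54 kHz mod fs = 8.34 kHz.
8.34 kHz ≤ fs/2 = 13.4 kHz, appears at 8.34 kHz.
79.48 kHz mod fs = 25.88 kHz.
25.88 kHz > fs/2 = 13.4 kHz, folds to fs − 25.88 kHz = 0.92 kHz.
76.62 kHz mod fs = 23.02 kHz.
23.02 kHz > fs/2 = 13.4 kHz, folds to fs − 23.02 kHz = 3.78 kHz.
91.92 kHz mod fs = 11.52 kHz.
11.52 kHz ≤ fs/2 = 13.4 kHz, appears at 11.52 kHz.
Distinct values: {0.92 kHz, 3.78 kHz, 8.34 kHz, 11.52 kHz} → 4.

4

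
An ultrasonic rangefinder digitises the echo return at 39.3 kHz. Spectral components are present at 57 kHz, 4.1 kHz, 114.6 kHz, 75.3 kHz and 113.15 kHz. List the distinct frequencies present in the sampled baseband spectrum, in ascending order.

3.3 kHz, 4.1 kHz, 4.75 kHz, 17.7 kHz

fs/2 = 19.65 kHz.
57 kHz mod fs = 17.7 kHz.
17.7 kHz ≤ fs/2 = 19.65 kHz, appears at 17.7 kHz.
4.1 kHz ≤ fs/2 = 19.65 kHz, passes unchanged.
114.6 kHz mod fs = 36 kHz.
36 kHz > fs/2 = 19.65 kHz, folds to fs − 36 kHz = 3.3 kHz.
75.3 kHz mod fs = 36 kHz.
36 kHz > fs/2 = 19.65 kHz, folds to fs − 36 kHz = 3.3 kHz.
113.15 kHz mod fs = 34.55 kHz.
34.55 kHz > fs/2 = 19.65 kHz, folds to fs − 34.55 kHz = 4.75 kHz.
Distinct values: {3.3 kHz, 4.1 kHz, 4.75 kHz, 17.7 kHz}.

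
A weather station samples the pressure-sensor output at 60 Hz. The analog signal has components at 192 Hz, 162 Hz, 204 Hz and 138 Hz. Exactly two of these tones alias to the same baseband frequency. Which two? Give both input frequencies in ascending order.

fs/2 = 30 Hz.
192 Hz mod fs = 12 Hz.
12 Hz ≤ fs/2 = 30 Hz, appears at 12 Hz.
162 Hz mod fs = 42 Hz.
42 Hz > fs/2 = 30 Hz, folds to fs − 42 Hz = 18 Hz.
204 Hz mod fs = 24 Hz.
24 Hz ≤ fs/2 = 30 Hz, appears at 24 Hz.
138 Hz mod fs = 18 Hz.
18 Hz ≤ fs/2 = 30 Hz, appears at 18 Hz.
138 Hz and 162 Hz both map to 18 Hz.

138 Hz, 162 Hz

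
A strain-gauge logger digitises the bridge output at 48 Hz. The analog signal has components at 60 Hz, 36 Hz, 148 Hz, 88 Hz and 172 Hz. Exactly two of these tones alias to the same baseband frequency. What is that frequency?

fs/2 = 24 Hz.
60 Hz mod fs = 12 Hz.
12 Hz ≤ fs/2 = 24 Hz, appears at 12 Hz.
36 Hz > fs/2 = 24 Hz, folds to fs − 36 Hz = 12 Hz.
148 Hz mod fs = 4 Hz.
4 Hz ≤ fs/2 = 24 Hz, appears at 4 Hz.
88 Hz mod fs = 40 Hz.
40 Hz > fs/2 = 24 Hz, folds to fs − 40 Hz = 8 Hz.
172 Hz mod fs = 28 Hz.
28 Hz > fs/2 = 24 Hz, folds to fs − 28 Hz = 20 Hz.
36 Hz and 60 Hz both map to 12 Hz.

12 Hz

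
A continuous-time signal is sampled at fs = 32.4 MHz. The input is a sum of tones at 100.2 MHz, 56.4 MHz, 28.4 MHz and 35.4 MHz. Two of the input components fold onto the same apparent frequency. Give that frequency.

3 MHz

fs/2 = 16.2 MHz.
100.2 MHz mod fs = 3 MHz.
3 MHz ≤ fs/2 = 16.2 MHz, appears at 3 MHz.
56.4 MHz mod fs = 24 MHz.
24 MHz > fs/2 = 16.2 MHz, folds to fs − 24 MHz = 8.4 MHz.
28.4 MHz > fs/2 = 16.2 MHz, folds to fs − 28.4 MHz = 4 MHz.
35.4 MHz mod fs = 3 MHz.
3 MHz ≤ fs/2 = 16.2 MHz, appears at 3 MHz.
35.4 MHz and 100.2 MHz both map to 3 MHz.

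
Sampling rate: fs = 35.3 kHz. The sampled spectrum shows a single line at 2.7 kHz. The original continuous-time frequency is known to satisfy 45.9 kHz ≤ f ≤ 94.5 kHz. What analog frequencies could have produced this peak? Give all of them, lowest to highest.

Frequencies that alias to 2.7 kHz are k·fs ± 2.7 kHz for integer k ≥ 0.
k=0: 2.7 kHz.
k=1: 32.6 kHz, 38 kHz.
k=2: 67.9 kHz, 73.3 kHz.
k=3: 103.2 kHz, 108.6 kHz.
Within [45.9 kHz, 94.5 kHz]: 67.9 kHz, 73.3 kHz.

67.9 kHz, 73.3 kHz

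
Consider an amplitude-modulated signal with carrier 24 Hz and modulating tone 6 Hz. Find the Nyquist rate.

AM sidebands sit at fc ± fm = 18 Hz and 30 Hz.
Highest-frequency component: 30 Hz.
Nyquist rate = 2 × 30 Hz = 60 Hz.

60 Hz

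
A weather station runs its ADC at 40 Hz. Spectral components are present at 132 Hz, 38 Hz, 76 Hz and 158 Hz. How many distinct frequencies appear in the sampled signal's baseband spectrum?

3

fs/2 = 20 Hz.
132 Hz mod fs = 12 Hz.
12 Hz ≤ fs/2 = 20 Hz, appears at 12 Hz.
38 Hz > fs/2 = 20 Hz, folds to fs − 38 Hz = 2 Hz.
76 Hz mod fs = 36 Hz.
36 Hz > fs/2 = 20 Hz, folds to fs − 36 Hz = 4 Hz.
158 Hz mod fs = 38 Hz.
38 Hz > fs/2 = 20 Hz, folds to fs − 38 Hz = 2 Hz.
Distinct values: {2 Hz, 4 Hz, 12 Hz} → 3.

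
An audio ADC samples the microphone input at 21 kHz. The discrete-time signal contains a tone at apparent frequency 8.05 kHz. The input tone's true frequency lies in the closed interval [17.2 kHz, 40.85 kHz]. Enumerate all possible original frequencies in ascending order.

Frequencies that alias to 8.05 kHz are k·fs ± 8.05 kHz for integer k ≥ 0.
k=0: 8.05 kHz.
k=1: 12.95 kHz, 29.05 kHz.
k=2: 33.95 kHz, 50.05 kHz.
k=3: 54.95 kHz, 71.05 kHz.
Within [17.2 kHz, 40.85 kHz]: 29.05 kHz, 33.95 kHz.

29.05 kHz, 33.95 kHz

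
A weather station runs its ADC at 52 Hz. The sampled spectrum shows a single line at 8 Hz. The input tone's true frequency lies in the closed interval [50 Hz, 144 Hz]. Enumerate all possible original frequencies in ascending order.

60 Hz, 96 Hz, 112 Hz

Frequencies that alias to 8 Hz are k·fs ± 8 Hz for integer k ≥ 0.
k=0: 8 Hz.
k=1: 44 Hz, 60 Hz.
k=2: 96 Hz, 112 Hz.
k=3: 148 Hz, 164 Hz.
Within [50 Hz, 144 Hz]: 60 Hz, 96 Hz, 112 Hz.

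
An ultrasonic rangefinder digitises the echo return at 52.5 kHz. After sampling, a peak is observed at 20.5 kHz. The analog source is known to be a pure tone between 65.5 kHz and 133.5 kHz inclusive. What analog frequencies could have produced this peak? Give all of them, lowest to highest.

Frequencies that alias to 20.5 kHz are k·fs ± 20.5 kHz for integer k ≥ 0.
k=0: 20.5 kHz.
k=1: 32 kHz, 73 kHz.
k=2: 84.5 kHz, 125.5 kHz.
k=3: 137 kHz, 178 kHz.
Within [65.5 kHz, 133.5 kHz]: 73 kHz, 84.5 kHz, 125.5 kHz.

73 kHz, 84.5 kHz, 125.5 kHz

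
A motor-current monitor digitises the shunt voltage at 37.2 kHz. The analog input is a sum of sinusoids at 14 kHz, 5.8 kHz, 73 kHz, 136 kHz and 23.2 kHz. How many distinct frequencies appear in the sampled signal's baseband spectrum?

4

fs/2 = 18.6 kHz.
14 kHz ≤ fs/2 = 18.6 kHz, passes unchanged.
5.8 kHz ≤ fs/2 = 18.6 kHz, passes unchanged.
73 kHz mod fs = 35.8 kHz.
35.8 kHz > fs/2 = 18.6 kHz, folds to fs − 35.8 kHz = 1.4 kHz.
136 kHz mod fs = 24.4 kHz.
24.4 kHz > fs/2 = 18.6 kHz, folds to fs − 24.4 kHz = 12.8 kHz.
23.2 kHz > fs/2 = 18.6 kHz, folds to fs − 23.2 kHz = 14 kHz.
Distinct values: {1.4 kHz, 5.8 kHz, 12.8 kHz, 14 kHz} → 4.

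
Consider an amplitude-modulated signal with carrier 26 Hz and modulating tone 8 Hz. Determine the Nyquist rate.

68 Hz

AM sidebands sit at fc ± fm = 18 Hz and 34 Hz.
Highest-frequency component: 34 Hz.
Nyquist rate = 2 × 34 Hz = 68 Hz.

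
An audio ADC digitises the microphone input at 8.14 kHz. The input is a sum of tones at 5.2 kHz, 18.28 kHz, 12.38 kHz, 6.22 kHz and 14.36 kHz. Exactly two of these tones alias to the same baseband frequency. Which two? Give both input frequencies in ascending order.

fs/2 = 4.07 kHz.
5.2 kHz > fs/2 = 4.07 kHz, folds to fs − 5.2 kHz = 2.94 kHz.
18.28 kHz mod fs = 2 kHz.
2 kHz ≤ fs/2 = 4.07 kHz, appears at 2 kHz.
12.38 kHz mod fs = 4.24 kHz.
4.24 kHz > fs/2 = 4.07 kHz, folds to fs − 4.24 kHz = 3.9 kHz.
6.22 kHz > fs/2 = 4.07 kHz, folds to fs − 6.22 kHz = 1.92 kHz.
14.36 kHz mod fs = 6.22 kHz.
6.22 kHz > fs/2 = 4.07 kHz, folds to fs − 6.22 kHz = 1.92 kHz.
6.22 kHz and 14.36 kHz both map to 1.92 kHz.

6.22 kHz, 14.36 kHz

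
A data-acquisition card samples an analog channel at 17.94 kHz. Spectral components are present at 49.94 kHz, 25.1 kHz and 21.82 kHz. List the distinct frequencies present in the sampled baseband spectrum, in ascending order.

3.88 kHz, 7.16 kHz

fs/2 = 8.97 kHz.
49.94 kHz mod fs = 14.06 kHz.
14.06 kHz > fs/2 = 8.97 kHz, folds to fs − 14.06 kHz = 3.88 kHz.
25.1 kHz mod fs = 7.16 kHz.
7.16 kHz ≤ fs/2 = 8.97 kHz, appears at 7.16 kHz.
21.82 kHz mod fs = 3.88 kHz.
3.88 kHz ≤ fs/2 = 8.97 kHz, appears at 3.88 kHz.
Distinct values: {3.88 kHz, 7.16 kHz}.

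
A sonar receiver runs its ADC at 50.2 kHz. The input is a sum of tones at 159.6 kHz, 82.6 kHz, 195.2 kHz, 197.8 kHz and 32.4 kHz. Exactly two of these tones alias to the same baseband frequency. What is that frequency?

fs/2 = 25.1 kHz.
159.6 kHz mod fs = 9 kHz.
9 kHz ≤ fs/2 = 25.1 kHz, appears at 9 kHz.
82.6 kHz mod fs = 32.4 kHz.
32.4 kHz > fs/2 = 25.1 kHz, folds to fs − 32.4 kHz = 17.8 kHz.
195.2 kHz mod fs = 44.6 kHz.
44.6 kHz > fs/2 = 25.1 kHz, folds to fs − 44.6 kHz = 5.6 kHz.
197.8 kHz mod fs = 47.2 kHz.
47.2 kHz > fs/2 = 25.1 kHz, folds to fs − 47.2 kHz = 3 kHz.
32.4 kHz > fs/2 = 25.1 kHz, folds to fs − 32.4 kHz = 17.8 kHz.
32.4 kHz and 82.6 kHz both map to 17.8 kHz.

17.8 kHz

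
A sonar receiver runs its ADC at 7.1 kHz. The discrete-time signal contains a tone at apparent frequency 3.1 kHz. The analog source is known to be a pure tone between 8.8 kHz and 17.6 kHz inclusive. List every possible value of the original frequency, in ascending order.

10.2 kHz, 11.1 kHz, 17.3 kHz

Frequencies that alias to 3.1 kHz are k·fs ± 3.1 kHz for integer k ≥ 0.
k=0: 3.1 kHz.
k=1: 4 kHz, 10.2 kHz.
k=2: 11.1 kHz, 17.3 kHz.
k=3: 18.2 kHz, 24.4 kHz.
Within [8.8 kHz, 17.6 kHz]: 10.2 kHz, 11.1 kHz, 17.3 kHz.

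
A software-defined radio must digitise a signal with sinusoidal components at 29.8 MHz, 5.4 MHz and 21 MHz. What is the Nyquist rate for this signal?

59.6 MHz

Highest-frequency component: 29.8 MHz.
Nyquist rate = 2 × 29.8 MHz = 59.6 MHz.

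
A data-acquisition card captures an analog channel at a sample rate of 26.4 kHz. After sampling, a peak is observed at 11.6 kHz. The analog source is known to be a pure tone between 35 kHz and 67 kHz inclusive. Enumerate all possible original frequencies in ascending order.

Frequencies that alias to 11.6 kHz are k·fs ± 11.6 kHz for integer k ≥ 0.
k=0: 11.6 kHz.
k=1: 14.8 kHz, 38 kHz.
k=2: 41.2 kHz, 64.4 kHz.
k=3: 67.6 kHz, 90.8 kHz.
Within [35 kHz, 67 kHz]: 38 kHz, 41.2 kHz, 64.4 kHz.

38 kHz, 41.2 kHz, 64.4 kHz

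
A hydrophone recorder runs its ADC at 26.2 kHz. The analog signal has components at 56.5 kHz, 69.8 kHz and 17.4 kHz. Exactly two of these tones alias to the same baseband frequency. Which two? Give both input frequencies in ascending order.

17.4 kHz, 69.8 kHz

fs/2 = 13.1 kHz.
56.5 kHz mod fs = 4.1 kHz.
4.1 kHz ≤ fs/2 = 13.1 kHz, appears at 4.1 kHz.
69.8 kHz mod fs = 17.4 kHz.
17.4 kHz > fs/2 = 13.1 kHz, folds to fs − 17.4 kHz = 8.8 kHz.
17.4 kHz > fs/2 = 13.1 kHz, folds to fs − 17.4 kHz = 8.8 kHz.
17.4 kHz and 69.8 kHz both map to 8.8 kHz.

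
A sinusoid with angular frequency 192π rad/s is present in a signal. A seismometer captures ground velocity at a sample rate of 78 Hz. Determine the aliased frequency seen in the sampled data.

ω = 192π rad/s → f = ω/(2π) = 96 Hz.
96 Hz mod fs = 18 Hz.
18 Hz ≤ fs/2 = 39 Hz, appears at 18 Hz.

18 Hz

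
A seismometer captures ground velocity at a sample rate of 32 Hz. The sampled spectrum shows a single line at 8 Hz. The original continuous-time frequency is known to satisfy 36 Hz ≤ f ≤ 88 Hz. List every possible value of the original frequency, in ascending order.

40 Hz, 56 Hz, 72 Hz, 88 Hz

Frequencies that alias to 8 Hz are k·fs ± 8 Hz for integer k ≥ 0.
k=0: 8 Hz.
k=1: 24 Hz, 40 Hz.
k=2: 56 Hz, 72 Hz.
k=3: 88 Hz, 104 Hz.
k=4: 120 Hz, 136 Hz.
Within [36 Hz, 88 Hz]: 40 Hz, 56 Hz, 72 Hz, 88 Hz.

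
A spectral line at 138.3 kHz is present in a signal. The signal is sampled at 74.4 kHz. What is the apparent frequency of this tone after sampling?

138.3 kHz mod fs = 63.9 kHz.
63.9 kHz > fs/2 = 37.2 kHz, folds to fs − 63.9 kHz = 10.5 kHz.

10.5 kHz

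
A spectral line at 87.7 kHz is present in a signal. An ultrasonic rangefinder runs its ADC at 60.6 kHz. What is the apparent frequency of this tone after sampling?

27.1 kHz

87.7 kHz mod fs = 27.1 kHz.
27.1 kHz ≤ fs/2 = 30.3 kHz, appears at 27.1 kHz.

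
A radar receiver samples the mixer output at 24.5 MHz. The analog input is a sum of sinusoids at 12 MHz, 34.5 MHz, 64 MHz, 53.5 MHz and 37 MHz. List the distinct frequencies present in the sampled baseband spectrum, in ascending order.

fs/2 = 12.25 MHz.
12 MHz ≤ fs/2 = 12.25 MHz, passes unchanged.
34.5 MHz mod fs = 10 MHz.
10 MHz ≤ fs/2 = 12.25 MHz, appears at 10 MHz.
64 MHz mod fs = 15 MHz.
15 MHz > fs/2 = 12.25 MHz, folds to fs − 15 MHz = 9.5 MHz.
53.5 MHz mod fs = 4.5 MHz.
4.5 MHz ≤ fs/2 = 12.25 MHz, appears at 4.5 MHz.
37 MHz mod fs = 12.5 MHz.
12.5 MHz > fs/2 = 12.25 MHz, folds to fs − 12.5 MHz = 12 MHz.
Distinct values: {4.5 MHz, 9.5 MHz, 10 MHz, 12 MHz}.

4.5 MHz, 9.5 MHz, 10 MHz, 12 MHz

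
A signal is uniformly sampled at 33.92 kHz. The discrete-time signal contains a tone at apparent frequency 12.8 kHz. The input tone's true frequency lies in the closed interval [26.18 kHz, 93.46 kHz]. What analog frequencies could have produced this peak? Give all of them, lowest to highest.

Frequencies that alias to 12.8 kHz are k·fs ± 12.8 kHz for integer k ≥ 0.
k=0: 12.8 kHz.
k=1: 21.12 kHz, 46.72 kHz.
k=2: 55.04 kHz, 80.64 kHz.
k=3: 88.96 kHz, 114.56 kHz.
k=4: 122.88 kHz, 148.48 kHz.
Within [26.18 kHz, 93.46 kHz]: 46.72 kHz, 55.04 kHz, 80.64 kHz, 88.96 kHz.

46.72 kHz, 55.04 kHz, 80.64 kHz, 88.96 kHz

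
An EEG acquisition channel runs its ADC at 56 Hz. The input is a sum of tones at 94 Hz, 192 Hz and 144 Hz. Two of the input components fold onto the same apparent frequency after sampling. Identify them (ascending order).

144 Hz, 192 Hz

fs/2 = 28 Hz.
94 Hz mod fs = 38 Hz.
38 Hz > fs/2 = 28 Hz, folds to fs − 38 Hz = 18 Hz.
192 Hz mod fs = 24 Hz.
24 Hz ≤ fs/2 = 28 Hz, appears at 24 Hz.
144 Hz mod fs = 32 Hz.
32 Hz > fs/2 = 28 Hz, folds to fs − 32 Hz = 24 Hz.
144 Hz and 192 Hz both map to 24 Hz.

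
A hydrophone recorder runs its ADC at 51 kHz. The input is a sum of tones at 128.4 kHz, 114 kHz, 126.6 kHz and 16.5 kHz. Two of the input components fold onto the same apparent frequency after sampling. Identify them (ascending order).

fs/2 = 25.5 kHz.
128.4 kHz mod fs = 26.4 kHz.
26.4 kHz > fs/2 = 25.5 kHz, folds to fs − 26.4 kHz = 24.6 kHz.
114 kHz mod fs = 12 kHz.
12 kHz ≤ fs/2 = 25.5 kHz, appears at 12 kHz.
126.6 kHz mod fs = 24.6 kHz.
24.6 kHz ≤ fs/2 = 25.5 kHz, appears at 24.6 kHz.
16.5 kHz ≤ fs/2 = 25.5 kHz, passes unchanged.
126.6 kHz and 128.4 kHz both map to 24.6 kHz.

126.6 kHz, 128.4 kHz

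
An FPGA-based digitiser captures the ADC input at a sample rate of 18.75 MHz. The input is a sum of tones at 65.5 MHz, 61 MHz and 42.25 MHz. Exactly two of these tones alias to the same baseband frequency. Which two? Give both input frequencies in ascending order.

fs/2 = 9.375 MHz.
65.5 MHz mod fs = 9.25 MHz.
9.25 MHz ≤ fs/2 = 9.375 MHz, appears at 9.25 MHz.
61 MHz mod fs = 4.75 MHz.
4.75 MHz ≤ fs/2 = 9.375 MHz, appears at 4.75 MHz.
42.25 MHz mod fs = 4.75 MHz.
4.75 MHz ≤ fs/2 = 9.375 MHz, appears at 4.75 MHz.
42.25 MHz and 61 MHz both map to 4.75 MHz.

42.25 MHz, 61 MHz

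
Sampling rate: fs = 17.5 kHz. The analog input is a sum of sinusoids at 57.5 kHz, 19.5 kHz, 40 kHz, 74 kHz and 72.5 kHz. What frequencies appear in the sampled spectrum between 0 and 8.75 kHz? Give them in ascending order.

fs/2 = 8.75 kHz.
57.5 kHz mod fs = 5 kHz.
5 kHz ≤ fs/2 = 8.75 kHz, appears at 5 kHz.
19.5 kHz mod fs = 2 kHz.
2 kHz ≤ fs/2 = 8.75 kHz, appears at 2 kHz.
40 kHz mod fs = 5 kHz.
5 kHz ≤ fs/2 = 8.75 kHz, appears at 5 kHz.
74 kHz mod fs = 4 kHz.
4 kHz ≤ fs/2 = 8.75 kHz, appears at 4 kHz.
72.5 kHz mod fs = 2.5 kHz.
2.5 kHz ≤ fs/2 = 8.75 kHz, appears at 2.5 kHz.
Distinct values: {2 kHz, 2.5 kHz, 4 kHz, 5 kHz}.

2 kHz, 2.5 kHz, 4 kHz, 5 kHz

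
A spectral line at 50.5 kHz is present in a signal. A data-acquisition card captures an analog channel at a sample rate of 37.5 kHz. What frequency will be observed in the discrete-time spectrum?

50.5 kHz mod fs = 13 kHz.
13 kHz ≤ fs/2 = 18.75 kHz, appears at 13 kHz.

13 kHz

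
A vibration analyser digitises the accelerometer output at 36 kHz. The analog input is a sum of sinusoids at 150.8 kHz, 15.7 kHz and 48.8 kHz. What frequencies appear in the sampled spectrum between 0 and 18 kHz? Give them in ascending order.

fs/2 = 18 kHz.
150.8 kHz mod fs = 6.8 kHz.
6.8 kHz ≤ fs/2 = 18 kHz, appears at 6.8 kHz.
15.7 kHz ≤ fs/2 = 18 kHz, passes unchanged.
48.8 kHz mod fs = 12.8 kHz.
12.8 kHz ≤ fs/2 = 18 kHz, appears at 12.8 kHz.
Distinct values: {6.8 kHz, 12.8 kHz, 15.7 kHz}.

6.8 kHz, 12.8 kHz, 15.7 kHz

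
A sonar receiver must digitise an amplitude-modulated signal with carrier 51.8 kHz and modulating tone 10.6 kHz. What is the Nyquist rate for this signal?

AM sidebands sit at fc ± fm = 41.2 kHz and 62.4 kHz.
Highest-frequency component: 62.4 kHz.
Nyquist rate = 2 × 62.4 kHz = 124.8 kHz.

124.8 kHz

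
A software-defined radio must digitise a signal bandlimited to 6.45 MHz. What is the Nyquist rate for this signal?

Nyquist rate = 2 × 6.45 MHz = 12.9 MHz.

12.9 MHz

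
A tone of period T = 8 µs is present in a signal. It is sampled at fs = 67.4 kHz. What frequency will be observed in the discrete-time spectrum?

T = 8 µs → f = 1/T = 125 kHz.
125 kHz mod fs = 57.6 kHz.
57.6 kHz > fs/2 = 33.7 kHz, folds to fs − 57.6 kHz = 9.8 kHz.

9.8 kHz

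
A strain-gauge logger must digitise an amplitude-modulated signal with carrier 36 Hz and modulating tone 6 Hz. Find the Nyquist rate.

84 Hz

AM sidebands sit at fc ± fm = 30 Hz and 42 Hz.
Highest-frequency component: 42 Hz.
Nyquist rate = 2 × 42 Hz = 84 Hz.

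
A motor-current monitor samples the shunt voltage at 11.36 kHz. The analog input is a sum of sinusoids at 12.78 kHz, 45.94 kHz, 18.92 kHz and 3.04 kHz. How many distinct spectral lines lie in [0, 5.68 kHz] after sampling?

fs/2 = 5.68 kHz.
12.78 kHz mod fs = 1.42 kHz.
1.42 kHz ≤ fs/2 = 5.68 kHz, appears at 1.42 kHz.
45.94 kHz mod fs = 0.5 kHz.
0.5 kHz ≤ fs/2 = 5.68 kHz, appears at 0.5 kHz.
18.92 kHz mod fs = 7.56 kHz.
7.56 kHz > fs/2 = 5.68 kHz, folds to fs − 7.56 kHz = 3.8 kHz.
3.04 kHz ≤ fs/2 = 5.68 kHz, passes unchanged.
Distinct values: {0.5 kHz, 1.42 kHz, 3.04 kHz, 3.8 kHz} → 4.

4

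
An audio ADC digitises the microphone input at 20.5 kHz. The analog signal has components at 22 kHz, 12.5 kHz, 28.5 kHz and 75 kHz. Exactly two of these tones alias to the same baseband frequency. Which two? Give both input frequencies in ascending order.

fs/2 = 10.25 kHz.
22 kHz mod fs = 1.5 kHz.
1.5 kHz ≤ fs/2 = 10.25 kHz, appears at 1.5 kHz.
12.5 kHz > fs/2 = 10.25 kHz, folds to fs − 12.5 kHz = 8 kHz.
28.5 kHz mod fs = 8 kHz.
8 kHz ≤ fs/2 = 10.25 kHz, appears at 8 kHz.
75 kHz mod fs = 13.5 kHz.
13.5 kHz > fs/2 = 10.25 kHz, folds to fs − 13.5 kHz = 7 kHz.
12.5 kHz and 28.5 kHz both map to 8 kHz.

12.5 kHz, 28.5 kHz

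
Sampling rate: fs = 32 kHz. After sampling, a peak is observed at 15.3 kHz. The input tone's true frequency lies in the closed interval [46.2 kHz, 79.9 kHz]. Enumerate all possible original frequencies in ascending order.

47.3 kHz, 48.7 kHz, 79.3 kHz

Frequencies that alias to 15.3 kHz are k·fs ± 15.3 kHz for integer k ≥ 0.
k=0: 15.3 kHz.
k=1: 16.7 kHz, 47.3 kHz.
k=2: 48.7 kHz, 79.3 kHz.
k=3: 80.7 kHz, 111.3 kHz.
Within [46.2 kHz, 79.9 kHz]: 47.3 kHz, 48.7 kHz, 79.3 kHz.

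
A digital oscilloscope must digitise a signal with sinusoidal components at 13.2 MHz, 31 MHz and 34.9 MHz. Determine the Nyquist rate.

Highest-frequency component: 34.9 MHz.
Nyquist rate = 2 × 34.9 MHz = 69.8 MHz.

69.8 MHz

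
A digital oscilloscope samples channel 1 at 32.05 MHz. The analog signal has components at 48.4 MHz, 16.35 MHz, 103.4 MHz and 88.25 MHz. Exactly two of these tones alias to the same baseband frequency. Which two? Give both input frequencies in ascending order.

fs/2 = 16.025 MHz.
48.4 MHz mod fs = 16.35 MHz.
16.35 MHz > fs/2 = 16.025 MHz, folds to fs − 16.35 MHz = 15.7 MHz.
16.35 MHz > fs/2 = 16.025 MHz, folds to fs − 16.35 MHz = 15.7 MHz.
103.4 MHz mod fs = 7.25 MHz.
7.25 MHz ≤ fs/2 = 16.025 MHz, appears at 7.25 MHz.
88.25 MHz mod fs = 24.15 MHz.
24.15 MHz > fs/2 = 16.025 MHz, folds to fs − 24.15 MHz = 7.9 MHz.
16.35 MHz and 48.4 MHz both map to 15.7 MHz.

16.35 MHz, 48.4 MHz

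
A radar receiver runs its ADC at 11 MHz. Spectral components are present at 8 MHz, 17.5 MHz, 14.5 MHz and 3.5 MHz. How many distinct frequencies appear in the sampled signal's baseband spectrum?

fs/2 = 5.5 MHz.
8 MHz > fs/2 = 5.5 MHz, folds to fs − 8 MHz = 3 MHz.
17.5 MHz mod fs = 6.5 MHz.
6.5 MHz > fs/2 = 5.5 MHz, folds to fs − 6.5 MHz = 4.5 MHz.
14.5 MHz mod fs = 3.5 MHz.
3.5 MHz ≤ fs/2 = 5.5 MHz, appears at 3.5 MHz.
3.5 MHz ≤ fs/2 = 5.5 MHz, passes unchanged.
Distinct values: {3 MHz, 3.5 MHz, 4.5 MHz} → 3.

3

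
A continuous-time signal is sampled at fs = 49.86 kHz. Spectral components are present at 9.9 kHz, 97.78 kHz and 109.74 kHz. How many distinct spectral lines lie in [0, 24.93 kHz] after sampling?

3

fs/2 = 24.93 kHz.
9.9 kHz ≤ fs/2 = 24.93 kHz, passes unchanged.
97.78 kHz mod fs = 47.92 kHz.
47.92 kHz > fs/2 = 24.93 kHz, folds to fs − 47.92 kHz = 1.94 kHz.
109.74 kHz mod fs = 10.02 kHz.
10.02 kHz ≤ fs/2 = 24.93 kHz, appears at 10.02 kHz.
Distinct values: {1.94 kHz, 9.9 kHz, 10.02 kHz} → 3.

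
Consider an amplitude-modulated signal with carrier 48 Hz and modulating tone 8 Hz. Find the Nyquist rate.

AM sidebands sit at fc ± fm = 40 Hz and 56 Hz.
Highest-frequency component: 56 Hz.
Nyquist rate = 2 × 56 Hz = 112 Hz.

112 Hz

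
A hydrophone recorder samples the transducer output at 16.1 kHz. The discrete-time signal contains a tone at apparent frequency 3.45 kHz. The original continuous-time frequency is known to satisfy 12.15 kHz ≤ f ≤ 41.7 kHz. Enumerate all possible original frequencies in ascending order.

12.65 kHz, 19.55 kHz, 28.75 kHz, 35.65 kHz

Frequencies that alias to 3.45 kHz are k·fs ± 3.45 kHz for integer k ≥ 0.
k=0: 3.45 kHz.
k=1: 12.65 kHz, 19.55 kHz.
k=2: 28.75 kHz, 35.65 kHz.
k=3: 44.85 kHz, 51.75 kHz.
Within [12.15 kHz, 41.7 kHz]: 12.65 kHz, 19.55 kHz, 28.75 kHz, 35.65 kHz.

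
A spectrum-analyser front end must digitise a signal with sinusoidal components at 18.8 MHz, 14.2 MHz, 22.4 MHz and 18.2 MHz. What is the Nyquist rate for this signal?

44.8 MHz

Highest-frequency component: 22.4 MHz.
Nyquist rate = 2 × 22.4 MHz = 44.8 MHz.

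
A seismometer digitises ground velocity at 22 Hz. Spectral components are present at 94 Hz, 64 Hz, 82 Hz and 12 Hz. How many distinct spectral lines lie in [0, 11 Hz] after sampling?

fs/2 = 11 Hz.
94 Hz mod fs = 6 Hz.
6 Hz ≤ fs/2 = 11 Hz, appears at 6 Hz.
64 Hz mod fs = 20 Hz.
20 Hz > fs/2 = 11 Hz, folds to fs − 20 Hz = 2 Hz.
82 Hz mod fs = 16 Hz.
16 Hz > fs/2 = 11 Hz, folds to fs − 16 Hz = 6 Hz.
12 Hz > fs/2 = 11 Hz, folds to fs − 12 Hz = 10 Hz.
Distinct values: {2 Hz, 6 Hz, 10 Hz} → 3.

3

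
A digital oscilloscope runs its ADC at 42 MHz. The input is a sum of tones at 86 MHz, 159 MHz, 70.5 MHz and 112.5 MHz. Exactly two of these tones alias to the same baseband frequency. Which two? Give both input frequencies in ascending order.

fs/2 = 21 MHz.
86 MHz mod fs = 2 MHz.
2 MHz ≤ fs/2 = 21 MHz, appears at 2 MHz.
159 MHz mod fs = 33 MHz.
33 MHz > fs/2 = 21 MHz, folds to fs − 33 MHz = 9 MHz.
70.5 MHz mod fs = 28.5 MHz.
28.5 MHz > fs/2 = 21 MHz, folds to fs − 28.5 MHz = 13.5 MHz.
112.5 MHz mod fs = 28.5 MHz.
28.5 MHz > fs/2 = 21 MHz, folds to fs − 28.5 MHz = 13.5 MHz.
70.5 MHz and 112.5 MHz both map to 13.5 MHz.

70.5 MHz, 112.5 MHz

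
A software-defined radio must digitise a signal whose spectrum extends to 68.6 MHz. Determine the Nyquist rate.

137.2 MHz

Nyquist rate = 2 × 68.6 MHz = 137.2 MHz.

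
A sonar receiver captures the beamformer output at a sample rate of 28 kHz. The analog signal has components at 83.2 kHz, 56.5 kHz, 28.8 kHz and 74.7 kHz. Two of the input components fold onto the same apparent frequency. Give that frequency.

0.8 kHz

fs/2 = 14 kHz.
83.2 kHz mod fs = 27.2 kHz.
27.2 kHz > fs/2 = 14 kHz, folds to fs − 27.2 kHz = 0.8 kHz.
56.5 kHz mod fs = 0.5 kHz.
0.5 kHz ≤ fs/2 = 14 kHz, appears at 0.5 kHz.
28.8 kHz mod fs = 0.8 kHz.
0.8 kHz ≤ fs/2 = 14 kHz, appears at 0.8 kHz.
74.7 kHz mod fs = 18.7 kHz.
18.7 kHz > fs/2 = 14 kHz, folds to fs − 18.7 kHz = 9.3 kHz.
28.8 kHz and 83.2 kHz both map to 0.8 kHz.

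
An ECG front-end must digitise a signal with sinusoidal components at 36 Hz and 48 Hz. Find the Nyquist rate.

96 Hz

Highest-frequency component: 48 Hz.
Nyquist rate = 2 × 48 Hz = 96 Hz.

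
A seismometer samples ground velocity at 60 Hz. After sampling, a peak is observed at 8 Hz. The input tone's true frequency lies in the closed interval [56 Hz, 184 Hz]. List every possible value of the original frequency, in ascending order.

Frequencies that alias to 8 Hz are k·fs ± 8 Hz for integer k ≥ 0.
k=0: 8 Hz.
k=1: 52 Hz, 68 Hz.
k=2: 112 Hz, 128 Hz.
k=3: 172 Hz, 188 Hz.
k=4: 232 Hz, 248 Hz.
Within [56 Hz, 184 Hz]: 68 Hz, 112 Hz, 128 Hz, 172 Hz.

68 Hz, 112 Hz, 128 Hz, 172 Hz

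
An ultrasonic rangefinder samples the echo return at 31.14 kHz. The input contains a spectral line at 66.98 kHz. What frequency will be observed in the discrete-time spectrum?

66.98 kHz mod fs = 4.7 kHz.
4.7 kHz ≤ fs/2 = 15.57 kHz, appears at 4.7 kHz.

4.7 kHz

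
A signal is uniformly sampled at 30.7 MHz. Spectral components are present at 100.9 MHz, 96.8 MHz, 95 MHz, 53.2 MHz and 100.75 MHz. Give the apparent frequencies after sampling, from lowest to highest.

fs/2 = 15.35 MHz.
100.9 MHz mod fs = 8.8 MHz.
8.8 MHz ≤ fs/2 = 15.35 MHz, appears at 8.8 MHz.
96.8 MHz mod fs = 4.7 MHz.
4.7 MHz ≤ fs/2 = 15.35 MHz, appears at 4.7 MHz.
95 MHz mod fs = 2.9 MHz.
2.9 MHz ≤ fs/2 = 15.35 MHz, appears at 2.9 MHz.
53.2 MHz mod fs = 22.5 MHz.
22.5 MHz > fs/2 = 15.35 MHz, folds to fs − 22.5 MHz = 8.2 MHz.
100.75 MHz mod fs = 8.65 MHz.
8.65 MHz ≤ fs/2 = 15.35 MHz, appears at 8.65 MHz.
Distinct values: {2.9 MHz, 4.7 MHz, 8.2 MHz, 8.65 MHz, 8.8 MHz}.

2.9 MHz, 4.7 MHz, 8.2 MHz, 8.65 MHz, 8.8 MHz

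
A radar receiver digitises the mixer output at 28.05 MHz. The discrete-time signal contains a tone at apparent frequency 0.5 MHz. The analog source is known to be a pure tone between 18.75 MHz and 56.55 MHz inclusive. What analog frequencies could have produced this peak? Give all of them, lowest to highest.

27.55 MHz, 28.55 MHz, 55.6 MHz

Frequencies that alias to 0.5 MHz are k·fs ± 0.5 MHz for integer k ≥ 0.
k=0: 0.5 MHz.
k=1: 27.55 MHz, 28.55 MHz.
k=2: 55.6 MHz, 56.6 MHz.
k=3: 83.65 MHz, 84.65 MHz.
Within [18.75 MHz, 56.55 MHz]: 27.55 MHz, 28.55 MHz, 55.6 MHz.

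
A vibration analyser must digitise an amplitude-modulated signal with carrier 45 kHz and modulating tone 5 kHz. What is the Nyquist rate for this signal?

100 kHz

AM sidebands sit at fc ± fm = 40 kHz and 50 kHz.
Highest-frequency component: 50 kHz.
Nyquist rate = 2 × 50 kHz = 100 kHz.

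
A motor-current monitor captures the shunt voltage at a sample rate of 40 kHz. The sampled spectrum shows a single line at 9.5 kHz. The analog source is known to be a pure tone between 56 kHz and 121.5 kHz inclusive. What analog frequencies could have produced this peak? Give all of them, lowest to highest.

Frequencies that alias to 9.5 kHz are k·fs ± 9.5 kHz for integer k ≥ 0.
k=0: 9.5 kHz.
k=1: 30.5 kHz, 49.5 kHz.
k=2: 70.5 kHz, 89.5 kHz.
k=3: 110.5 kHz, 129.5 kHz.
k=4: 150.5 kHz, 169.5 kHz.
Within [56 kHz, 121.5 kHz]: 70.5 kHz, 89.5 kHz, 110.5 kHz.

70.5 kHz, 89.5 kHz, 110.5 kHz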